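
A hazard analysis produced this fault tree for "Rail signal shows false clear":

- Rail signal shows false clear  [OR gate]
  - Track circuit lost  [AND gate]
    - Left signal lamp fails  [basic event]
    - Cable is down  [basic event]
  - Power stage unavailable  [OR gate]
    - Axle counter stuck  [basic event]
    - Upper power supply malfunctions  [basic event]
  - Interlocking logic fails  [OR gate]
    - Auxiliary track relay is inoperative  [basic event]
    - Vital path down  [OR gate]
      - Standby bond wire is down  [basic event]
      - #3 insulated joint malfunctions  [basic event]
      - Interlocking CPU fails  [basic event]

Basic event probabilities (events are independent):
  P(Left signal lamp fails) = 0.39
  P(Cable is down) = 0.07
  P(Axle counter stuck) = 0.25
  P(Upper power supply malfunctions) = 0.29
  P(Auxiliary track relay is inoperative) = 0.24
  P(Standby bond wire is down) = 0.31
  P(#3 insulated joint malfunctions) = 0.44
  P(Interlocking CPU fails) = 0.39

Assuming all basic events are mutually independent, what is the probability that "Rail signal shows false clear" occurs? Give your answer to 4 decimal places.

0.9072

P(Track circuit lost) [AND] = 0.39 × 0.07 = 0.027300
P(Power stage unavailable) [OR] = 1 − (1−0.25) × (1−0.29) = 0.467500
P(Vital path down) [OR] = 1 − (1−0.31) × (1−0.44) × (1−0.39) = 0.764296
P(Interlocking logic fails) [OR] = 1 − (1−0.24) × (1−0.764296) = 0.820865
P(Rail signal shows false clear) [OR] = 1 − (1−0.027300) × (1−0.467500) × (1−0.820865) = 0.907215
Rounded to 4 decimal places: P(Rail signal shows false clear) ≈ 0.9072.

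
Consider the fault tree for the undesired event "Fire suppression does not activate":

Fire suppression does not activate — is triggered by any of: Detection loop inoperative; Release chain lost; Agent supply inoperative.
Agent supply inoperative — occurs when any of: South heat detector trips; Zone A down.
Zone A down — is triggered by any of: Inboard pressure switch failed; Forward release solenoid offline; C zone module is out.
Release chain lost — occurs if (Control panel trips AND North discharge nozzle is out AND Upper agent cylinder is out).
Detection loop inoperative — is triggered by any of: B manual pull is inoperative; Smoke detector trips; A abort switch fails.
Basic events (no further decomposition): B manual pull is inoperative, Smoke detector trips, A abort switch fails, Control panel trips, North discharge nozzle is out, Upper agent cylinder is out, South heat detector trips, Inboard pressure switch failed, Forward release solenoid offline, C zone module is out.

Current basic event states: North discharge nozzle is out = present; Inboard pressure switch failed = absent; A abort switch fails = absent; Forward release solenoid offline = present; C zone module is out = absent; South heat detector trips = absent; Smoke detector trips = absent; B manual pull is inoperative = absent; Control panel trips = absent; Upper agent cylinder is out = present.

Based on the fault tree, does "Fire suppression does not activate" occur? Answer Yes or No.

Yes

Detection loop inoperative [OR]: B manual pull is inoperative=not, Smoke detector trips=not, A abort switch fails=not → no input occurs → does not occur.
Release chain lost [AND]: Control panel trips=not, North discharge nozzle is out=occurs, Upper agent cylinder is out=occurs → not all inputs occur → does not occur.
Zone A down [OR]: Inboard pressure switch failed=not, Forward release solenoid offline=occurs, C zone module is out=not → at least one input occurs → occurs.
Agent supply inoperative [OR]: South heat detector trips=not, Zone A down=occurs → at least one input occurs → occurs.
Fire suppression does not activate [OR]: Detection loop inoperative=not, Release chain lost=not, Agent supply inoperative=occurs → at least one input occurs → occurs.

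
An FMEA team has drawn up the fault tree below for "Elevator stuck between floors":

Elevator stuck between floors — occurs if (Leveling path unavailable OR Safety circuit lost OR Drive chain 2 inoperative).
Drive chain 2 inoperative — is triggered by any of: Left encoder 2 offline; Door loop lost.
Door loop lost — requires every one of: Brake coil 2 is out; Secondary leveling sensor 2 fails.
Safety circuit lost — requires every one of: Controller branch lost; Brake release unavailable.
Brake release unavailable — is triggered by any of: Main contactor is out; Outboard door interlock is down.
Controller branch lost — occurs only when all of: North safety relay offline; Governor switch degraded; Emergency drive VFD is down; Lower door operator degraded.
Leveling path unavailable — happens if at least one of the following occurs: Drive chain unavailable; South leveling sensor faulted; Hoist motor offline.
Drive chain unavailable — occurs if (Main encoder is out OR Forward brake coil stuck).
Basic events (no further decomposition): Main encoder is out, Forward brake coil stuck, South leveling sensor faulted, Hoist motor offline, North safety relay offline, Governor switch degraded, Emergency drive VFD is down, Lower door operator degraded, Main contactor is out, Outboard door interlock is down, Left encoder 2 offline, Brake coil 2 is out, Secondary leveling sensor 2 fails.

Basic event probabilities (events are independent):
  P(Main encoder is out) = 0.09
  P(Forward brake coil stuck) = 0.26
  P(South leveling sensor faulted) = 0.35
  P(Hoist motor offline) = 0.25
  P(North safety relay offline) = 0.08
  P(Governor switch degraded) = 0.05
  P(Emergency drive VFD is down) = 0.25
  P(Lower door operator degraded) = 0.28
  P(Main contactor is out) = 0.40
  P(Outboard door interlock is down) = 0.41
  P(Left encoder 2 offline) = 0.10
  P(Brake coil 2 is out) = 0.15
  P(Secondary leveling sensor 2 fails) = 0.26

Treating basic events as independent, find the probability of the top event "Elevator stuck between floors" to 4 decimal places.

0.7161

P(Drive chain unavailable) [OR] = 1 − (1−0.09) × (1−0.26) = 0.326600
P(Leveling path unavailable) [OR] = 1 − (1−0.326600) × (1−0.35) × (1−0.25) = 0.671718
P(Controller branch lost) [AND] = 0.08 × 0.05 × 0.25 × 0.28 = 0.000280
P(Brake release unavailable) [OR] = 1 − (1−0.40) × (1−0.41) = 0.646000
P(Safety circuit lost) [AND] = 0.000280 × 0.646000 = 0.000181
P(Door loop lost) [AND] = 0.15 × 0.26 = 0.039000
P(Drive chain 2 inoperative) [OR] = 1 − (1−0.10) × (1−0.039000) = 0.135100
P(Elevator stuck between floors) [OR] = 1 − (1−0.671718) × (1−0.000181) × (1−0.135100) = 0.716120
Rounded to 4 decimal places: P(Elevator stuck between floors) ≈ 0.7161.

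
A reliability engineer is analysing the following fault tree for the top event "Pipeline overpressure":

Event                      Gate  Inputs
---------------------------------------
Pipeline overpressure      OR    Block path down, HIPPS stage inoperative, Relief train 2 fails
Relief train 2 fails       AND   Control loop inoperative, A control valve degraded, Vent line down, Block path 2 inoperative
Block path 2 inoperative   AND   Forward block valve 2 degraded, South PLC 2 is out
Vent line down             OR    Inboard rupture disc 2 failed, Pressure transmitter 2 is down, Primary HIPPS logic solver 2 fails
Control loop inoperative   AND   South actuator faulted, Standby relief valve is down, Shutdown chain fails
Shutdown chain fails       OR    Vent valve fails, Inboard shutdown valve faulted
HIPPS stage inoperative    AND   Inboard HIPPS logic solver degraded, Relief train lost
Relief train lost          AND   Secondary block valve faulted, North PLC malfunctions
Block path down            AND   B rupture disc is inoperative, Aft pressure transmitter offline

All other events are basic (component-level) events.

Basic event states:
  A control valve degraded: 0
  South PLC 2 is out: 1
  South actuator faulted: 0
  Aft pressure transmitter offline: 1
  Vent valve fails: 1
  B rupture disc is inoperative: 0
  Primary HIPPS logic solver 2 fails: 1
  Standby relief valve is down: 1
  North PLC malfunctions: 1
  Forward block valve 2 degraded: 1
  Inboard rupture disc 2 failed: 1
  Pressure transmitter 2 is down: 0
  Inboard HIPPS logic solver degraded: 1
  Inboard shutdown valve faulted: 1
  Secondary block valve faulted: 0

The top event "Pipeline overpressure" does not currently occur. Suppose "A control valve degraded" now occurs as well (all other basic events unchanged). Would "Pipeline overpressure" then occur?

No

Counterfactual: set "A control valve degraded" to occurred.
Block path down [AND]: B rupture disc is inoperative=not, Aft pressure transmitter offline=occurs → not all inputs occur → does not occur.
Relief train lost [AND]: Secondary block valve faulted=not, North PLC malfunctions=occurs → not all inputs occur → does not occur.
HIPPS stage inoperative [AND]: Inboard HIPPS logic solver degraded=occurs, Relief train lost=not → not all inputs occur → does not occur.
Shutdown chain fails [OR]: Vent valve fails=occurs, Inboard shutdown valve faulted=occurs → at least one input occurs → occurs.
Control loop inoperative [AND]: South actuator faulted=not, Standby relief valve is down=occurs, Shutdown chain fails=occurs → not all inputs occur → does not occur.
Vent line down [OR]: Inboard rupture disc 2 failed=occurs, Pressure transmitter 2 is down=not, Primary HIPPS logic solver 2 fails=occurs → at least one input occurs → occurs.
Block path 2 inoperative [AND]: Forward block valve 2 degraded=occurs, South PLC 2 is out=occurs → all inputs occur → occurs.
Relief train 2 fails [AND]: Control loop inoperative=not, A control valve degraded=occurs, Vent line down=occurs, Block path 2 inoperative=occurs → not all inputs occur → does not occur.
Pipeline overpressure [OR]: Block path down=not, HIPPS stage inoperative=not, Relief train 2 fails=not → no input occurs → does not occur.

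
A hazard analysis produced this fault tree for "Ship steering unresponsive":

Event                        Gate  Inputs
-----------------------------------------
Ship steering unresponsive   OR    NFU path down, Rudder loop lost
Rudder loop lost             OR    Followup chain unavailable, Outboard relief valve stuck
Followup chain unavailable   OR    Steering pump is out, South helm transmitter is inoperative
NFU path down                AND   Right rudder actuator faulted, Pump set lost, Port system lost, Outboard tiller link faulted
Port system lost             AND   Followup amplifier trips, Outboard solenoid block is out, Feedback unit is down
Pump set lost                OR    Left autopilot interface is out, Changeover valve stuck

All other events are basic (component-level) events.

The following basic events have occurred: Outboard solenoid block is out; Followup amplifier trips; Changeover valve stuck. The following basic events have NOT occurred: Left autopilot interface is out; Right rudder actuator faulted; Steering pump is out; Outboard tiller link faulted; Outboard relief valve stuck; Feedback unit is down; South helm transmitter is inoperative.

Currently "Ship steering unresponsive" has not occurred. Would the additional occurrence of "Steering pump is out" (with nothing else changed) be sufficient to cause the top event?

Counterfactual: set "Steering pump is out" to occurred.
Pump set lost [OR]: Left autopilot interface is out=not, Changeover valve stuck=occurs → at least one input occurs → occurs.
Port system lost [AND]: Followup amplifier trips=occurs, Outboard solenoid block is out=occurs, Feedback unit is down=not → not all inputs occur → does not occur.
NFU path down [AND]: Right rudder actuator faulted=not, Pump set lost=occurs, Port system lost=not, Outboard tiller link faulted=not → not all inputs occur → does not occur.
Followup chain unavailable [OR]: Steering pump is out=occurs, South helm transmitter is inoperative=not → at least one input occurs → occurs.
Rudder loop lost [OR]: Followup chain unavailable=occurs, Outboard relief valve stuck=not → at least one input occurs → occurs.
Ship steering unresponsive [OR]: NFU path down=not, Rudder loop lost=occurs → at least one input occurs → occurs.

Yes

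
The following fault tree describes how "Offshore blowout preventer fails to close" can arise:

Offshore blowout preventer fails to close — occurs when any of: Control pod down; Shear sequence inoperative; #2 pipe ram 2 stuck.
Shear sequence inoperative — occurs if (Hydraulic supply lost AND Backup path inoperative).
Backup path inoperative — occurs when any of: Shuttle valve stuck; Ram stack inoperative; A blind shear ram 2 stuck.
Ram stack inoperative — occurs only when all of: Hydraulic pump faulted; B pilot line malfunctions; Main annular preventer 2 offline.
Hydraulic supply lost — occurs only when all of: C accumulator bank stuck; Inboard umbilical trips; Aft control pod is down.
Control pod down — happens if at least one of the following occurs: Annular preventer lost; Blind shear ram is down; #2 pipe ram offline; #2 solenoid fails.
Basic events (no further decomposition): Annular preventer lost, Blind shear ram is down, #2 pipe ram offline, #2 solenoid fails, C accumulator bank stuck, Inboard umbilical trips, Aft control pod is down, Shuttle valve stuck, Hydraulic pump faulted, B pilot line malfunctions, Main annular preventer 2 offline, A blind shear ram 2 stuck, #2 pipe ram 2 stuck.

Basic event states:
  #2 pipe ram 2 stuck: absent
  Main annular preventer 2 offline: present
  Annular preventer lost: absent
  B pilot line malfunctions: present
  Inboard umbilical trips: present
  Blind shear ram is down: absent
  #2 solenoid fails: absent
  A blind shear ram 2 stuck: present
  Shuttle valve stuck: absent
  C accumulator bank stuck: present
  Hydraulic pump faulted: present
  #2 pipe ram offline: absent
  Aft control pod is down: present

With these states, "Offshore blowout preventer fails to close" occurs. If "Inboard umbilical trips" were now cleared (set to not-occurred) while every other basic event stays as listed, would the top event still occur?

No

Counterfactual: set "Inboard umbilical trips" to not occurred.
Control pod down [OR]: Annular preventer lost=not, Blind shear ram is down=not, #2 pipe ram offline=not, #2 solenoid fails=not → no input occurs → does not occur.
Hydraulic supply lost [AND]: C accumulator bank stuck=occurs, Inboard umbilical trips=not, Aft control pod is down=occurs → not all inputs occur → does not occur.
Ram stack inoperative [AND]: Hydraulic pump faulted=occurs, B pilot line malfunctions=occurs, Main annular preventer 2 offline=occurs → all inputs occur → occurs.
Backup path inoperative [OR]: Shuttle valve stuck=not, Ram stack inoperative=occurs, A blind shear ram 2 stuck=occurs → at least one input occurs → occurs.
Shear sequence inoperative [AND]: Hydraulic supply lost=not, Backup path inoperative=occurs → not all inputs occur → does not occur.
Offshore blowout preventer fails to close [OR]: Control pod down=not, Shear sequence inoperative=not, #2 pipe ram 2 stuck=not → no input occurs → does not occur.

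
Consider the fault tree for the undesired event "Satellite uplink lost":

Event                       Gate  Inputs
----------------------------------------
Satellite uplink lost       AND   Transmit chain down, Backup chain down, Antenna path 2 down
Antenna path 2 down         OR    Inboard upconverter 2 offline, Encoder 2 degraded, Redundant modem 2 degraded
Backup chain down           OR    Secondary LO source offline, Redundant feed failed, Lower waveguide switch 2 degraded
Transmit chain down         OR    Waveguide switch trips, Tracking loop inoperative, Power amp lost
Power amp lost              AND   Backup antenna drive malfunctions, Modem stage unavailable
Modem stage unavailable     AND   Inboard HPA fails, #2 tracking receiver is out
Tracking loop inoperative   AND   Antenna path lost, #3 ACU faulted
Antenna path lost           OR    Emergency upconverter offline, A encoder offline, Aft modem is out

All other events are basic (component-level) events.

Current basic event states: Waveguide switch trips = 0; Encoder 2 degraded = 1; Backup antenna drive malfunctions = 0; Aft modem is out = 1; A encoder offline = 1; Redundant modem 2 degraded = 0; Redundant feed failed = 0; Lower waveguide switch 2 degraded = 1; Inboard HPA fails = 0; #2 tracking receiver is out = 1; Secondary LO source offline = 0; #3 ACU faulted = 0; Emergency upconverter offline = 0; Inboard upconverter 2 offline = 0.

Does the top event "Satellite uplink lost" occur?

Antenna path lost [OR]: Emergency upconverter offline=not, A encoder offline=occurs, Aft modem is out=occurs → at least one input occurs → occurs.
Tracking loop inoperative [AND]: Antenna path lost=occurs, #3 ACU faulted=not → not all inputs occur → does not occur.
Modem stage unavailable [AND]: Inboard HPA fails=not, #2 tracking receiver is out=occurs → not all inputs occur → does not occur.
Power amp lost [AND]: Backup antenna drive malfunctions=not, Modem stage unavailable=not → not all inputs occur → does not occur.
Transmit chain down [OR]: Waveguide switch trips=not, Tracking loop inoperative=not, Power amp lost=not → no input occurs → does not occur.
Backup chain down [OR]: Secondary LO source offline=not, Redundant feed failed=not, Lower waveguide switch 2 degraded=occurs → at least one input occurs → occurs.
Antenna path 2 down [OR]: Inboard upconverter 2 offline=not, Encoder 2 degraded=occurs, Redundant modem 2 degraded=not → at least one input occurs → occurs.
Satellite uplink lost [AND]: Transmit chain down=not, Backup chain down=occurs, Antenna path 2 down=occurs → not all inputs occur → does not occur.

No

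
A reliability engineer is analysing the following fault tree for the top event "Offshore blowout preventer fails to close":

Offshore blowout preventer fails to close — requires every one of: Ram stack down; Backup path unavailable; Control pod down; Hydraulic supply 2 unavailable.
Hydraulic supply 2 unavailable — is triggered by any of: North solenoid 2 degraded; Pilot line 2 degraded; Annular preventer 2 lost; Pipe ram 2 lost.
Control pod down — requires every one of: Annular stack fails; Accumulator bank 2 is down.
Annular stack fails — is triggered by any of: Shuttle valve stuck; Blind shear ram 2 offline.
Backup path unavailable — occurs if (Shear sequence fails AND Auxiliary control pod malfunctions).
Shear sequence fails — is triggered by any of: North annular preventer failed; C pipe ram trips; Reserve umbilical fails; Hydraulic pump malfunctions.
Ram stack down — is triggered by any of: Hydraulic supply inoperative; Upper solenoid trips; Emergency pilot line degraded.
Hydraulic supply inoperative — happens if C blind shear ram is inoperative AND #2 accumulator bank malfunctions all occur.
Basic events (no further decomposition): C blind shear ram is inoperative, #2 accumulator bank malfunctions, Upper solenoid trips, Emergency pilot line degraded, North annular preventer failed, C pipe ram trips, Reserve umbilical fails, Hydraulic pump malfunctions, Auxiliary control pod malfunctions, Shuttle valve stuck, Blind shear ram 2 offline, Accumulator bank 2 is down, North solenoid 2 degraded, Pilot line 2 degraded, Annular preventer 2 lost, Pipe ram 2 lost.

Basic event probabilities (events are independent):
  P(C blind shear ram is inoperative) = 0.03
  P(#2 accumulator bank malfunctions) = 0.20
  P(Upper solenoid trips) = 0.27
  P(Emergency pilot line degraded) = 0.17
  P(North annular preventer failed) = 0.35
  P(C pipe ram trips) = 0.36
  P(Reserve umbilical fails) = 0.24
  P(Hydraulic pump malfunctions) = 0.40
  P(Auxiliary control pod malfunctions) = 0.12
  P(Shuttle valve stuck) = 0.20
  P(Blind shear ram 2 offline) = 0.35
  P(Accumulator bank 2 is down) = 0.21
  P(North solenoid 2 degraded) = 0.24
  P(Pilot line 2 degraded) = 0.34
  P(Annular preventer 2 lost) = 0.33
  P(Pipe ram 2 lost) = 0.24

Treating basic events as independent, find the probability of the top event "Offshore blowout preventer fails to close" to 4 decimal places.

0.0029

P(Hydraulic supply inoperative) [AND] = 0.03 × 0.20 = 0.006000
P(Ram stack down) [OR] = 1 − (1−0.006000) × (1−0.27) × (1−0.17) = 0.397735
P(Shear sequence fails) [OR] = 1 − (1−0.35) × (1−0.36) × (1−0.24) × (1−0.40) = 0.810304
P(Backup path unavailable) [AND] = 0.810304 × 0.12 = 0.097236
P(Annular stack fails) [OR] = 1 − (1−0.20) × (1−0.35) = 0.480000
P(Control pod down) [AND] = 0.480000 × 0.21 = 0.100800
P(Hydraulic supply 2 unavailable) [OR] = 1 − (1−0.24) × (1−0.34) × (1−0.33) × (1−0.24) = 0.744585
P(Offshore blowout preventer fails to close) [AND] = 0.397735 × 0.097236 × 0.100800 × 0.744585 = 0.002903
Rounded to 4 decimal places: P(Offshore blowout preventer fails to close) ≈ 0.0029.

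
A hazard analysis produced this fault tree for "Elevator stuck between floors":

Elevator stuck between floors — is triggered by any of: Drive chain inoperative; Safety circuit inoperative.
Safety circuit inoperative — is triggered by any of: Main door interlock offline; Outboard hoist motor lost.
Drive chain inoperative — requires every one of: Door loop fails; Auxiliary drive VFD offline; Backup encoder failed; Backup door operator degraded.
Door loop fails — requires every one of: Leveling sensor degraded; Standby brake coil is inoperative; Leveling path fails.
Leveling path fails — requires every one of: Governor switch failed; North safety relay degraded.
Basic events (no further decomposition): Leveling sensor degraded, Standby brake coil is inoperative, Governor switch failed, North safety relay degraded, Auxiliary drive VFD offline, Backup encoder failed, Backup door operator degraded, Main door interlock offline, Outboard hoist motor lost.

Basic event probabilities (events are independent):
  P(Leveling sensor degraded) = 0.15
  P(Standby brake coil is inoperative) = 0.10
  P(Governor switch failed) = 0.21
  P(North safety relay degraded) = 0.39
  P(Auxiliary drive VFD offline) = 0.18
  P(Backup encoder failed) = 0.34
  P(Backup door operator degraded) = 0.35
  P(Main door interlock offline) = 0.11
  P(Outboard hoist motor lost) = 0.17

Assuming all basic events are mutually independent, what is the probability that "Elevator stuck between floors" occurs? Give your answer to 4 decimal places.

P(Leveling path fails) [AND] = 0.21 × 0.39 = 0.081900
P(Door loop fails) [AND] = 0.15 × 0.10 × 0.081900 = 0.001229
P(Drive chain inoperative) [AND] = 0.001229 × 0.18 × 0.34 × 0.35 = 0.000026
P(Safety circuit inoperative) [OR] = 1 − (1−0.11) × (1−0.17) = 0.261300
P(Elevator stuck between floors) [OR] = 1 − (1−0.000026) × (1−0.261300) = 0.261319
Rounded to 4 decimal places: P(Elevator stuck between floors) ≈ 0.2613.

0.2613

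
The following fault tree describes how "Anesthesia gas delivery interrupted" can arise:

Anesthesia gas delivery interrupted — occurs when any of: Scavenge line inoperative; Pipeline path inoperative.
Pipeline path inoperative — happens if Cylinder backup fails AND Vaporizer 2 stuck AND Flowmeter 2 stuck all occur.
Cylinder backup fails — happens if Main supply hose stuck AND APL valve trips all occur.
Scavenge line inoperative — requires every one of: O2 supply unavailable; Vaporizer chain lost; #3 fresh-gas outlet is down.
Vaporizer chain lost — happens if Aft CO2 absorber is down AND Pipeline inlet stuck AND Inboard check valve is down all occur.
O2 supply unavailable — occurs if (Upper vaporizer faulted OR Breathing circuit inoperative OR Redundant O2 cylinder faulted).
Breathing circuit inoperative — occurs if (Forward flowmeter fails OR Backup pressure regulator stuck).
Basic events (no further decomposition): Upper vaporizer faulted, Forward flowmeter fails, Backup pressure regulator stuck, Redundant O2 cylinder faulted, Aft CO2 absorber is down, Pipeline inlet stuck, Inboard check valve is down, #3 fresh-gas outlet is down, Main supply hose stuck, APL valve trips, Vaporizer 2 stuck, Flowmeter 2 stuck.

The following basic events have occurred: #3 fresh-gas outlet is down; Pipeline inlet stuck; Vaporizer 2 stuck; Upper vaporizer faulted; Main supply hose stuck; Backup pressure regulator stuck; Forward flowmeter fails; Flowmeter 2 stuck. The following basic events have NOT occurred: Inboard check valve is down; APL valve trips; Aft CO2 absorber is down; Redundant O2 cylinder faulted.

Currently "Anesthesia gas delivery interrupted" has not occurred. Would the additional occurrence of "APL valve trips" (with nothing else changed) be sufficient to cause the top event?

Yes

Counterfactual: set "APL valve trips" to occurred.
Breathing circuit inoperative [OR]: Forward flowmeter fails=occurs, Backup pressure regulator stuck=occurs → at least one input occurs → occurs.
O2 supply unavailable [OR]: Upper vaporizer faulted=occurs, Breathing circuit inoperative=occurs, Redundant O2 cylinder faulted=not → at least one input occurs → occurs.
Vaporizer chain lost [AND]: Aft CO2 absorber is down=not, Pipeline inlet stuck=occurs, Inboard check valve is down=not → not all inputs occur → does not occur.
Scavenge line inoperative [AND]: O2 supply unavailable=occurs, Vaporizer chain lost=not, #3 fresh-gas outlet is down=occurs → not all inputs occur → does not occur.
Cylinder backup fails [AND]: Main supply hose stuck=occurs, APL valve trips=occurs → all inputs occur → occurs.
Pipeline path inoperative [AND]: Cylinder backup fails=occurs, Vaporizer 2 stuck=occurs, Flowmeter 2 stuck=occurs → all inputs occur → occurs.
Anesthesia gas delivery interrupted [OR]: Scavenge line inoperative=not, Pipeline path inoperative=occurs → at least one input occurs → occurs.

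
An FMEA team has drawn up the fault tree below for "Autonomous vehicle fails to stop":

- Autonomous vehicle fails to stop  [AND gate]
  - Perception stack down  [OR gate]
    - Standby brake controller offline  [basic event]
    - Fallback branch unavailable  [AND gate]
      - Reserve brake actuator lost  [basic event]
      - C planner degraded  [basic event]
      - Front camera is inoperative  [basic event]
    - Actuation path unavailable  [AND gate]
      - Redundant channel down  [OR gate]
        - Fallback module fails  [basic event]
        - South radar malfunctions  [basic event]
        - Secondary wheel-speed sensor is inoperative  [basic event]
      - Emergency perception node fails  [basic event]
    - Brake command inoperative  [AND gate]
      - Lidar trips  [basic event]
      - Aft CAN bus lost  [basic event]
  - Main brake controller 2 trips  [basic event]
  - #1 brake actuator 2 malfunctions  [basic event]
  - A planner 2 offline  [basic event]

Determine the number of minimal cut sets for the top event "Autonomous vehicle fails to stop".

Fallback branch unavailable [AND]: one cut set from each child combined → 1 × 1 × 1 = 1 cut set(s).
Redundant channel down [OR]: union of children's cut sets → 3 cut set(s).
Actuation path unavailable [AND]: one cut set from each child combined → 3 × 1 = 3 cut set(s).
Brake command inoperative [AND]: one cut set from each child combined → 1 × 1 = 1 cut set(s).
Perception stack down [OR]: union of children's cut sets → 6 cut set(s).
Autonomous vehicle fails to stop [AND]: one cut set from each child combined → 6 × 1 × 1 × 1 = 6 cut set(s).
Minimal cut sets: {#1 brake actuator 2 malfunctions, A planner 2 offline, Main brake controller 2 trips, Standby brake controller offline}; {#1 brake actuator 2 malfunctions, A planner 2 offline, C planner degraded, Front camera is inoperative, Main brake controller 2 trips, Reserve brake actuator lost}; {#1 brake actuator 2 malfunctions, A planner 2 offline, Emergency perception node fails, Fallback module fails, Main brake controller 2 trips}; {#1 brake actuator 2 malfunctions, A planner 2 offline, Emergency perception node fails, Main brake controller 2 trips, South radar malfunctions}; {#1 brake actuator 2 malfunctions, A planner 2 offline, Emergency perception node fails, Main brake controller 2 trips, Secondary wheel-speed sensor is inoperative}; {#1 brake actuator 2 malfunctions, A planner 2 offline, Aft CAN bus lost, Lidar trips, Main brake controller 2 trips}.

6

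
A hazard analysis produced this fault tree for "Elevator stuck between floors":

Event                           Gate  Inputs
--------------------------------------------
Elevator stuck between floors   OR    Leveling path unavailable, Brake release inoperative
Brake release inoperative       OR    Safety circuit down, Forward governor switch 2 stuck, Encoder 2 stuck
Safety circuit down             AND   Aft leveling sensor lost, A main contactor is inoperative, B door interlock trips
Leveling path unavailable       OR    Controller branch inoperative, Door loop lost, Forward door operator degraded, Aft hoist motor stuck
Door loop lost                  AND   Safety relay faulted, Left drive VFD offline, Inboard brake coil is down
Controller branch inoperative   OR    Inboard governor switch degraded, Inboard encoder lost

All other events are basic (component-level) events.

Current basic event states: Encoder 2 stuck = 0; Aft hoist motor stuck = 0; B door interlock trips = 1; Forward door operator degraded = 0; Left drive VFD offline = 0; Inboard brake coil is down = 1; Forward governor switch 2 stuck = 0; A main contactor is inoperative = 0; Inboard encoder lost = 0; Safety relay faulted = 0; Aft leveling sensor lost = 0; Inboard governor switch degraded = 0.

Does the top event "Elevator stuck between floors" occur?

Controller branch inoperative [OR]: Inboard governor switch degraded=not, Inboard encoder lost=not → no input occurs → does not occur.
Door loop lost [AND]: Safety relay faulted=not, Left drive VFD offline=not, Inboard brake coil is down=occurs → not all inputs occur → does not occur.
Leveling path unavailable [OR]: Controller branch inoperative=not, Door loop lost=not, Forward door operator degraded=not, Aft hoist motor stuck=not → no input occurs → does not occur.
Safety circuit down [AND]: Aft leveling sensor lost=not, A main contactor is inoperative=not, B door interlock trips=occurs → not all inputs occur → does not occur.
Brake release inoperative [OR]: Safety circuit down=not, Forward governor switch 2 stuck=not, Encoder 2 stuck=not → no input occurs → does not occur.
Elevator stuck between floors [OR]: Leveling path unavailable=not, Brake release inoperative=not → no input occurs → does not occur.

No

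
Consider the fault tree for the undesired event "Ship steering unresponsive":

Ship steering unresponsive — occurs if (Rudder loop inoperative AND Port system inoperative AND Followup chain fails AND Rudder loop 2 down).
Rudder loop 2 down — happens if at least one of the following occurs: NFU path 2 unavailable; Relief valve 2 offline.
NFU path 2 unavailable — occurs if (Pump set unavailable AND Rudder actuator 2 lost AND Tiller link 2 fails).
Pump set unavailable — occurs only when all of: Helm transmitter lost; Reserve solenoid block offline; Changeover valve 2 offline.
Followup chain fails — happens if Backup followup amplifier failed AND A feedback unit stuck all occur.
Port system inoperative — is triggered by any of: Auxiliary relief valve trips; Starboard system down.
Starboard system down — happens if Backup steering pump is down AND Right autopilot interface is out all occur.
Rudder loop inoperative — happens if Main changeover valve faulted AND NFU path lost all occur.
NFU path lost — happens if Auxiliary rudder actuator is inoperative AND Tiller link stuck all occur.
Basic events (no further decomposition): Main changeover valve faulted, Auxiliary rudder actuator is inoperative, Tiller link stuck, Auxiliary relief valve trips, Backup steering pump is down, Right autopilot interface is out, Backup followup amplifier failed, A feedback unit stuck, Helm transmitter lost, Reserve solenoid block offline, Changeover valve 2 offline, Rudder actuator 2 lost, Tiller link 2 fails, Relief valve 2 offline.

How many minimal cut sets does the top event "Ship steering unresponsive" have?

4

NFU path lost [AND]: one cut set from each child combined → 1 × 1 = 1 cut set(s).
Rudder loop inoperative [AND]: one cut set from each child combined → 1 × 1 = 1 cut set(s).
Starboard system down [AND]: one cut set from each child combined → 1 × 1 = 1 cut set(s).
Port system inoperative [OR]: union of children's cut sets → 2 cut set(s).
Followup chain fails [AND]: one cut set from each child combined → 1 × 1 = 1 cut set(s).
Pump set unavailable [AND]: one cut set from each child combined → 1 × 1 × 1 = 1 cut set(s).
NFU path 2 unavailable [AND]: one cut set from each child combined → 1 × 1 × 1 = 1 cut set(s).
Rudder loop 2 down [OR]: union of children's cut sets → 2 cut set(s).
Ship steering unresponsive [AND]: one cut set from each child combined → 1 × 2 × 1 × 2 = 4 cut set(s).
Minimal cut sets: {A feedback unit stuck, Auxiliary relief valve trips, Auxiliary rudder actuator is inoperative, Backup followup amplifier failed, Changeover valve 2 offline, Helm transmitter lost, Main changeover valve faulted, Reserve solenoid block offline, Rudder actuator 2 lost, Tiller link 2 fails, Tiller link stuck}; {A feedback unit stuck, Auxiliary relief valve trips, Auxiliary rudder actuator is inoperative, Backup followup amplifier failed, Main changeover valve faulted, Relief valve 2 offline, Tiller link stuck}; {A feedback unit stuck, Auxiliary rudder actuator is inoperative, Backup followup amplifier failed, Backup steering pump is down, Changeover valve 2 offline, Helm transmitter lost, Main changeover valve faulted, Reserve solenoid block offline, Right autopilot interface is out, Rudder actuator 2 lost, Tiller link 2 fails, Tiller link stuck}; {A feedback unit stuck, Auxiliary rudder actuator is inoperative, Backup followup amplifier failed, Backup steering pump is down, Main changeover valve faulted, Relief valve 2 offline, Right autopilot interface is out, Tiller link stuck}.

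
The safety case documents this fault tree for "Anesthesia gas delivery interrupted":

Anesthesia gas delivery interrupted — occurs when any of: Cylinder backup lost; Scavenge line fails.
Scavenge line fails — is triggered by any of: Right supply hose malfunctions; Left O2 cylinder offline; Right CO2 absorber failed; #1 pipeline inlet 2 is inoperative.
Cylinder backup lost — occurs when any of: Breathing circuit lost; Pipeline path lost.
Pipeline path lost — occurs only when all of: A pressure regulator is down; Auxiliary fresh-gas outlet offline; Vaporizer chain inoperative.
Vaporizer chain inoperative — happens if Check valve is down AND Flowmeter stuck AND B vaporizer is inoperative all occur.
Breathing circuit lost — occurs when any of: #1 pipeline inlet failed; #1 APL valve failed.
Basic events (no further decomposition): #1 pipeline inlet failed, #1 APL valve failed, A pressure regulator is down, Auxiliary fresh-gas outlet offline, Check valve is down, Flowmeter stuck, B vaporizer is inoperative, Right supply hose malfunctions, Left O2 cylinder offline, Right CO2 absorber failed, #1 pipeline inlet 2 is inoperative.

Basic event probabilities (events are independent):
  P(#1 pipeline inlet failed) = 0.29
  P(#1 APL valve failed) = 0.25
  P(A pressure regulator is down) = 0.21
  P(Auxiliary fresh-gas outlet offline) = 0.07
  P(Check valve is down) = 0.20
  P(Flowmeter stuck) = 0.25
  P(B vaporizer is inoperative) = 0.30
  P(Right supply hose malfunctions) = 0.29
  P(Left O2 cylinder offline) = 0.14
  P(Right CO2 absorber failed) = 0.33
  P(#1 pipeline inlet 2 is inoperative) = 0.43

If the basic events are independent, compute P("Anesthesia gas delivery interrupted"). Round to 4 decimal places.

0.8759

P(Breathing circuit lost) [OR] = 1 − (1−0.29) × (1−0.25) = 0.467500
P(Vaporizer chain inoperative) [AND] = 0.20 × 0.25 × 0.30 = 0.015000
P(Pipeline path lost) [AND] = 0.21 × 0.07 × 0.015000 = 0.000221
P(Cylinder backup lost) [OR] = 1 − (1−0.467500) × (1−0.000221) = 0.467618
P(Scavenge line fails) [OR] = 1 − (1−0.29) × (1−0.14) × (1−0.33) × (1−0.43) = 0.766812
P(Anesthesia gas delivery interrupted) [OR] = 1 − (1−0.467618) × (1−0.766812) = 0.875855
Rounded to 4 decimal places: P(Anesthesia gas delivery interrupted) ≈ 0.8759.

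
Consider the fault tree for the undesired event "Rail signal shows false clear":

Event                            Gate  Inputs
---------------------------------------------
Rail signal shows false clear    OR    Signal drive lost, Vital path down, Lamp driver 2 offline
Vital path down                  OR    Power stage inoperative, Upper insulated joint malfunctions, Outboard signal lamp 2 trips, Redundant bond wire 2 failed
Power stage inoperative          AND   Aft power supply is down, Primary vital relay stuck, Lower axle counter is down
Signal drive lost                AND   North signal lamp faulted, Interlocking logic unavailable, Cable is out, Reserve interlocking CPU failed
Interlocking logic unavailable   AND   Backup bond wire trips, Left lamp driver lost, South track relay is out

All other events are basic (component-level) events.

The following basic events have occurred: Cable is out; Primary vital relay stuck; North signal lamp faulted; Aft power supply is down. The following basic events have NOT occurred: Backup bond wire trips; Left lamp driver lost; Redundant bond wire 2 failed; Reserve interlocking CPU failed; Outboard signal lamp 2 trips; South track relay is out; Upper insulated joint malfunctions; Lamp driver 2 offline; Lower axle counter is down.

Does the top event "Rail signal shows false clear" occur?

Interlocking logic unavailable [AND]: Backup bond wire trips=not, Left lamp driver lost=not, South track relay is out=not → not all inputs occur → does not occur.
Signal drive lost [AND]: North signal lamp faulted=occurs, Interlocking logic unavailable=not, Cable is out=occurs, Reserve interlocking CPU failed=not → not all inputs occur → does not occur.
Power stage inoperative [AND]: Aft power supply is down=occurs, Primary vital relay stuck=occurs, Lower axle counter is down=not → not all inputs occur → does not occur.
Vital path down [OR]: Power stage inoperative=not, Upper insulated joint malfunctions=not, Outboard signal lamp 2 trips=not, Redundant bond wire 2 failed=not → no input occurs → does not occur.
Rail signal shows false clear [OR]: Signal drive lost=not, Vital path down=not, Lamp driver 2 offline=not → no input occurs → does not occur.

No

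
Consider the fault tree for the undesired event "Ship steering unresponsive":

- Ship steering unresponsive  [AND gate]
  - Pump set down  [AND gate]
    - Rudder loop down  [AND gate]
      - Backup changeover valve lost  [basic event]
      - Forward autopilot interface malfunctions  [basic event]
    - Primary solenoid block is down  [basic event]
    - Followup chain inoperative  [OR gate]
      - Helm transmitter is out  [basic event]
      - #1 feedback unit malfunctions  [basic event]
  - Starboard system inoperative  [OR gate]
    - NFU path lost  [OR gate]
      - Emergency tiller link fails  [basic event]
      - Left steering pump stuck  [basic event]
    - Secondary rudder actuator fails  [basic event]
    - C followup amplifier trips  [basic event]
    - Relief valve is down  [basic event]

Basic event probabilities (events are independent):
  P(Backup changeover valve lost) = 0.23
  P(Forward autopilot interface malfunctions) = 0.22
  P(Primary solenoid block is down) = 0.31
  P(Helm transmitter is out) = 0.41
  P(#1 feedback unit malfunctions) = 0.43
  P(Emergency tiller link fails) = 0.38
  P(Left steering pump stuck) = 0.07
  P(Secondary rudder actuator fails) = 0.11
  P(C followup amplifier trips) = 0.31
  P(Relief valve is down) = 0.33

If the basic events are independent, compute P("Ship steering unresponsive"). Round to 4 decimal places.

P(Rudder loop down) [AND] = 0.23 × 0.22 = 0.050600
P(Followup chain inoperative) [OR] = 1 − (1−0.41) × (1−0.43) = 0.663700
P(Pump set down) [AND] = 0.050600 × 0.31 × 0.663700 = 0.010411
P(NFU path lost) [OR] = 1 − (1−0.38) × (1−0.07) = 0.423400
P(Starboard system inoperative) [OR] = 1 − (1−0.423400) × (1−0.11) × (1−0.31) × (1−0.33) = 0.762760
P(Ship steering unresponsive) [AND] = 0.010411 × 0.762760 = 0.007941
Rounded to 4 decimal places: P(Ship steering unresponsive) ≈ 0.0079.

0.0079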